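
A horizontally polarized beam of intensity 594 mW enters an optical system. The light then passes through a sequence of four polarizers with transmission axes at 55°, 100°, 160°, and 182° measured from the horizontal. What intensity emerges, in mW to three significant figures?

I₁ = 594 mW · cos²(55°) = 195.4 mW.
I₂ = I₁ · cos²(45°) = 195.4 · 0.5 = 97.71 mW.
I₃ = I₂ · cos²(60°) = 97.71 · 0.25 = 24.43 mW.
I₄ = I₃ · cos²(22°) = 24.43 · 0.8597 = 21 mW.

I ≈ 21.0 mW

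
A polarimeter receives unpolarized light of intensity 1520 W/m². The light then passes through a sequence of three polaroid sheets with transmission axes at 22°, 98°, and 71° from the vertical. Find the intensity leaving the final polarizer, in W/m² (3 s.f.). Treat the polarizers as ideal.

I ≈ 35.3 W/m²

Unpolarized light through the first polarizer → I₁ = 1520 W/m²/2 = 760 W/m², polarized at 22°.
I₂ = I₁ · cos²(76°) = 760 · 0.05853 = 44.48 W/m².
I₃ = I₂ · cos²(27°) = 44.48 · 0.7939 = 35.31 W/m².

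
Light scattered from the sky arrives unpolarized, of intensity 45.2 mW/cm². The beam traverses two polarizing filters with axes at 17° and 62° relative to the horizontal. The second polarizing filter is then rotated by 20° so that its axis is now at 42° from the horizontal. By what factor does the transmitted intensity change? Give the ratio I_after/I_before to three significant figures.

Before rotation:
Unpolarized light through the first polarizer → I₁ = ½ I₀, now polarized at 17°.
I₂ = I₁ cos²(62° − 17°) = 0.5 I₀ · cos²(45°) = 0.25 I₀.
After rotation:
Unpolarized light through the first polarizer → I₁ = ½ I₀, now polarized at 17°.
I₂ = I₁ cos²(42° − 17°) = 0.5 I₀ · cos²(25°) = 0.4107 I₀.
Ratio = 0.4107 / 0.25 = 1.643.

I_new/I_old ≈ 1.64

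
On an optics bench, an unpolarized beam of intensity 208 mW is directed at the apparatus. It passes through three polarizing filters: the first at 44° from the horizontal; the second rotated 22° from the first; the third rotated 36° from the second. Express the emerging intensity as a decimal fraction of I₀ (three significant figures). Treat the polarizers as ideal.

I/I₀ ≈ 0.281

Unpolarized light through the first polarizer → I₁ = 208 mW/2 = 104 mW, polarized at 44°.
I₂ = I₁ · cos²(22°) = 104 · 0.8597 = 89.41 mW.
I₃ = I₂ · cos²(36°) = 89.41 · 0.6545 = 58.52 mW.
Transmitted fraction = 0.2813.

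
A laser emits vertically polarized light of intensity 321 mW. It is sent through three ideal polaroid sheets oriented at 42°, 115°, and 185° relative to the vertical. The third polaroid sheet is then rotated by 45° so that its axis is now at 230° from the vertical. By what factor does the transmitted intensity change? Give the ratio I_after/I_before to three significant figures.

I_new/I_old ≈ 1.53

Before rotation:
I₁ = I₀ cos²(42° − 0°) = I₀ cos²(42°) = 0.5523 I₀.
I₂ = I₁ cos²(115° − 42°) = 0.5523 I₀ · cos²(73°) = 0.04721 I₀.
I₃ = I₂ cos²(185° − 115°) = 0.04721 I₀ · cos²(70°) = 0.005522 I₀.
After rotation:
I₁ = I₀ cos²(42° − 0°) = I₀ cos²(42°) = 0.5523 I₀.
I₂ = I₁ cos²(115° − 42°) = 0.5523 I₀ · cos²(73°) = 0.04721 I₀.
Angle between axes 2 and 3: 65°. I₃ = 0.04721 I₀ · cos²(65°) = 0.008432 I₀.
Ratio = 0.008432 / 0.005522 = 1.527.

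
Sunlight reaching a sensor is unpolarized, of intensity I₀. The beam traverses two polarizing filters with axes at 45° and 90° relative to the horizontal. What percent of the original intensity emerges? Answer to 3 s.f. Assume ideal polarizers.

Unpolarized light through the first polarizer → I₁ = ½ I₀, now polarized at 45°.
I₂ = I₁ cos²(90° − 45°) = 0.5 I₀ · cos²(45°) = 0.25 I₀.
That is 25% of the incident intensity.

≈ 25.0%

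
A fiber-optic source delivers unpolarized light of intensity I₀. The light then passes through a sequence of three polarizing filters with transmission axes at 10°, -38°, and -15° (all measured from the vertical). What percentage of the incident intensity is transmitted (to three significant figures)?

Unpolarized light through the first polarizer → I₁ = ½ I₀, now polarized at 10°.
I₂ = I₁ cos²(-38° − 10°) = 0.5 I₀ · cos²(48°) = 0.2239 I₀.
I₃ = I₂ cos²(-15° + 38°) = 0.2239 I₀ · cos²(23°) = 0.1897 I₀.
That is 18.97% of the incident intensity.

≈ 19.0%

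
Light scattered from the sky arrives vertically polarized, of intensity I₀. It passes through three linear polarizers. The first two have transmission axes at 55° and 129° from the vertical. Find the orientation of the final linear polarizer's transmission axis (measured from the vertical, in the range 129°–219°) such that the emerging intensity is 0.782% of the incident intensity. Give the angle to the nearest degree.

I₁ = I₀ cos²(55° − 0°) = I₀ cos²(55°) = 0.329 I₀.
I₂ = I₁ cos²(129° − 55°) = 0.329 I₀ · cos²(74°) = 0.025 I₀.
Need I₃/I₀ = 0.00782, so cos²(θ − 129°) = 0.00782 / 0.025 = 0.3129.
θ − 129° = arccos(√0.3129) = 56.0°, giving θ ≈ 129 + 56.0 = 185.0°.

θ ≈ 185°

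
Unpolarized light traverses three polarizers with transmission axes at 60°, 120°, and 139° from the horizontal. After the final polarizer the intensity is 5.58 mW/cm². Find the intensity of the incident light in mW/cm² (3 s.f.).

I₀ ≈ 49.9 mW/cm²

Unpolarized light through the first polarizer → I₁ = ½ I₀, now polarized at 60°.
I₂ = I₁ cos²(120° − 60°) = 0.5 I₀ · cos²(60°) = 0.125 I₀.
I₃ = I₂ cos²(139° − 120°) = 0.125 I₀ · cos²(19°) = 0.1118 I₀.
So 5.58 mW/cm² = 0.1118 I₀, giving I₀ = 5.58/0.1118 = 49.93 mW/cm².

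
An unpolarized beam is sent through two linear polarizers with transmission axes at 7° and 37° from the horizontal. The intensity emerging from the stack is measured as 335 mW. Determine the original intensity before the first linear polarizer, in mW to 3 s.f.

Unpolarized light through the first polarizer → I₁ = ½ I₀, now polarized at 7°.
I₂ = I₁ cos²(37° − 7°) = 0.5 I₀ · cos²(30°) = 0.375 I₀.
So 335 mW = 0.375 I₀, giving I₀ = 335/0.375 = 893.3 mW.

I₀ ≈ 893 mW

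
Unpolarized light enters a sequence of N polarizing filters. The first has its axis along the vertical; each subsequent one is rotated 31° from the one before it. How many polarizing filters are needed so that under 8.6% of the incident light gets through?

N = 7

First polarizer halves the unpolarized light: factor 1/2.
Each further stage multiplies by cos²(31°) = 0.7347.
After N polarizers: T = 0.5·0.7347^(N−1). Require T < 0.086 ⇒ N−1 > ln(0.086/0.5)/ln(0.7347) = 5.71, so N−1 ≥ 6 and N = 7.
Check: N=7 gives T = 0.07866 < 0.086; N=6 gives T = 0.1071.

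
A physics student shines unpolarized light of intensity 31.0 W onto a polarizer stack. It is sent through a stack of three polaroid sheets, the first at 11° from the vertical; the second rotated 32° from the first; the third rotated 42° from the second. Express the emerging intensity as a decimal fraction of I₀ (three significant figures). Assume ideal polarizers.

Unpolarized light through the first polarizer → I₁ = 31.0 W/2 = 15.5 W, polarized at 11°.
I₂ = I₁ · cos²(32°) = 15.5 · 0.7192 = 11.15 W.
I₃ = I₂ · cos²(42°) = 11.15 · 0.5523 = 6.156 W.
Transmitted fraction = 0.1986.

I/I₀ ≈ 0.199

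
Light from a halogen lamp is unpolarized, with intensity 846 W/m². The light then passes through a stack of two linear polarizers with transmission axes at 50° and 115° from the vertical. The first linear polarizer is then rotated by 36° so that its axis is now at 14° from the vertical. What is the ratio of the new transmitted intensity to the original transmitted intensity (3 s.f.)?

I_new/I_old ≈ 0.204

Before rotation:
Unpolarized light through the first polarizer → I₁ = ½ I₀, now polarized at 50°.
I₂ = I₁ cos²(115° − 50°) = 0.5 I₀ · cos²(65°) = 0.0893 I₀.
After rotation:
Unpolarized light through the first polarizer → I₁ = ½ I₀, now polarized at 14°.
Angle between axes 1 and 2: 79°. I₂ = 0.5 I₀ · cos²(79°) = 0.0182 I₀.
Ratio = 0.0182 / 0.0893 = 0.2038.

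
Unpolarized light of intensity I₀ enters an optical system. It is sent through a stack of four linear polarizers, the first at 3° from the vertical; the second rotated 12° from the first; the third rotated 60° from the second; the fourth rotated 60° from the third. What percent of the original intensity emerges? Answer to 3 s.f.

Unpolarized light through the first polarizer → I₁ = ½ I₀, now polarized at 3°.
I₂ = I₁ cos²(12°) = 0.5 · 0.9568 I₀ = 0.4784 I₀.
I₃ = I₂ cos²(60°) = 0.4784 · 0.25 I₀ = 0.1196 I₀.
I₄ = I₃ cos²(60°) = 0.1196 · 0.25 I₀ = 0.0299 I₀.
That is 2.99% of the incident intensity.

≈ 2.99%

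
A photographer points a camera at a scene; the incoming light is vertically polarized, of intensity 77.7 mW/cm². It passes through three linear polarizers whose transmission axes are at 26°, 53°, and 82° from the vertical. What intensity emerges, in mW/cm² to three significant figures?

I ≈ 38.1 mW/cm²

I₁ = 77.7 mW/cm² · cos²(26°) = 62.77 mW/cm².
I₂ = I₁ · cos²(27°) = 62.77 · 0.7939 = 49.83 mW/cm².
I₃ = I₂ · cos²(29°) = 49.83 · 0.765 = 38.12 mW/cm².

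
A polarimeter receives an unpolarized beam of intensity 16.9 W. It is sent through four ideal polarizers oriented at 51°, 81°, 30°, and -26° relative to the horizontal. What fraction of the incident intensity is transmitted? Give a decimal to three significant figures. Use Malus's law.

I/I₀ ≈ 0.0464

Unpolarized light through the first polarizer → I₁ = 16.9 W/2 = 8.45 W, polarized at 51°.
I₂ = I₁ · cos²(30°) = 8.45 · 0.75 = 6.338 W.
I₃ = I₂ · cos²(51°) = 6.338 · 0.396 = 2.51 W.
I₄ = I₃ · cos²(56°) = 2.51 · 0.3127 = 0.7848 W.
Transmitted fraction = 0.04644.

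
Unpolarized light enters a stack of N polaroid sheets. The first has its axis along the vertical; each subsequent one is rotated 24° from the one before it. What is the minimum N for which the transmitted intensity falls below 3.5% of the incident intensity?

First polarizer halves the unpolarized light: factor 1/2.
Each further stage multiplies by cos²(24°) = 0.8346.
After N polarizers: T = 0.5·0.8346^(N−1). Require T < 0.035 ⇒ N−1 > ln(0.035/0.5)/ln(0.8346) = 14.70, so N−1 ≥ 15 and N = 16.
Check: N=16 gives T = 0.03318 < 0.035; N=15 gives T = 0.03976.

N = 16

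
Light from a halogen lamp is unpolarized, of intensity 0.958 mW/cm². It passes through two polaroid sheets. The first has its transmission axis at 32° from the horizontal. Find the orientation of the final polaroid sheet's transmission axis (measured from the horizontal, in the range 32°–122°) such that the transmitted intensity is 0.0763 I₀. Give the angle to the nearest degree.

θ ≈ 99°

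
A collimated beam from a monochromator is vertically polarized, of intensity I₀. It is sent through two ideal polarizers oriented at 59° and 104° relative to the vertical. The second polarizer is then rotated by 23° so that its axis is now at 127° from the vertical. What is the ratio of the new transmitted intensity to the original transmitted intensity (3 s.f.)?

Before rotation:
I₁ = I₀ cos²(59° − 0°) = I₀ cos²(59°) = 0.2653 I₀.
I₂ = I₁ cos²(104° − 59°) = 0.2653 I₀ · cos²(45°) = 0.1326 I₀.
After rotation:
I₁ = I₀ cos²(59° − 0°) = I₀ cos²(59°) = 0.2653 I₀.
I₂ = I₁ cos²(127° − 59°) = 0.2653 I₀ · cos²(68°) = 0.03722 I₀.
Ratio = 0.03722 / 0.1326 = 0.2807.

I_new/I_old ≈ 0.281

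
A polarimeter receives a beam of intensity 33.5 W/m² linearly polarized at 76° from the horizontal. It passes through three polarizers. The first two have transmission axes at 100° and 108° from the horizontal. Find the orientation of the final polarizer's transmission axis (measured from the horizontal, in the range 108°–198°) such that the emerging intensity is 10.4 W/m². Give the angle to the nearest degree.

By Malus's law, I₁ = I₀ cos²(100° − 76°) = I₀ cos²(24°) = 0.8346 I₀.
I₂ = I₁ cos²(108° − 100°) = 0.8346 I₀ · cos²(8°) = 0.8184 I₀.
Target fraction: 10.4 / 33.5 W/m² = 0.3104 of I₀.
Need I₃/I₀ = 0.3104, so cos²(θ − 108°) = 0.3104 / 0.8184 = 0.3793.
θ − 108° = arccos(√0.3793) = 52.0°, giving θ ≈ 108 + 52.0 = 160.0°.

θ ≈ 160°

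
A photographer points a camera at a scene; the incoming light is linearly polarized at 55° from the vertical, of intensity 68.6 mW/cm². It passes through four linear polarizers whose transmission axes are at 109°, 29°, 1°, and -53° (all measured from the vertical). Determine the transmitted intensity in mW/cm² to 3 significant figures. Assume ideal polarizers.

I ≈ 0.192 mW/cm²

I₁ = 68.6 mW/cm² · cos²(54°) = 23.7 mW/cm².
I₂ = I₁ · cos²(80°) = 23.7 · 0.03015 = 0.7147 mW/cm².
I₃ = I₂ · cos²(28°) = 0.7147 · 0.7796 = 0.5571 mW/cm².
I₄ = I₃ · cos²(54°) = 0.5571 · 0.3455 = 0.1925 mW/cm².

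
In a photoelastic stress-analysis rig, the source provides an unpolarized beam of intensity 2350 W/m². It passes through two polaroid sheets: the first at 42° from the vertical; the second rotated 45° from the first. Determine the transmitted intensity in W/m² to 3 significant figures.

Unpolarized light through the first polarizer → I₁ = 2350 W/m²/2 = 1175 W/m², polarized at 42°.
I₂ = I₁ · cos²(45°) = 1175 · 0.5 = 587.5 W/m².

I ≈ 588 W/m²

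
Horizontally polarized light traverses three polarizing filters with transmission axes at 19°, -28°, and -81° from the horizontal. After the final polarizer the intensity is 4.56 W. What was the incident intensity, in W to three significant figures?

I₀ ≈ 30.3 W

I₁ = I₀ cos²(19° − 0°) = I₀ cos²(19°) = 0.894 I₀.
I₂ = I₁ cos²(-28° − 19°) = 0.894 I₀ · cos²(47°) = 0.4158 I₀.
I₃ = I₂ cos²(-81° + 28°) = 0.4158 I₀ · cos²(53°) = 0.1506 I₀.
So 4.56 W = 0.1506 I₀, giving I₀ = 4.56/0.1506 = 30.28 W.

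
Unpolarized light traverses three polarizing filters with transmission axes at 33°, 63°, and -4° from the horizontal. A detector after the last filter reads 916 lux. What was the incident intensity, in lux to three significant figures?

I₀ ≈ 1.60e4 lux

Unpolarized light through the first polarizer → I₁ = ½ I₀, now polarized at 33°.
I₂ = I₁ cos²(63° − 33°) = 0.5 I₀ · cos²(30°) = 0.375 I₀.
I₃ = I₂ cos²(-4° − 63°) = 0.375 I₀ · cos²(67°) = 0.05725 I₀.
So 916 lux = 0.05725 I₀, giving I₀ = 916/0.05725 = 1.6e+04 lux.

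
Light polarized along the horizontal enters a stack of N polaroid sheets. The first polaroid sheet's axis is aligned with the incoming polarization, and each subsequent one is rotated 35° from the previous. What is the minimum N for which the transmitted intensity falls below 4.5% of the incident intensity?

N = 9

First polarizer is aligned with the polarization: full transmission.
Each further stage multiplies by cos²(35°) = 0.671.
After N polarizers: T = 0.671^(N−1). Require T < 0.045 ⇒ N−1 > ln(0.045)/ln(0.671) = 7.77, so N−1 ≥ 8 and N = 9.
Check: N=9 gives T = 0.0411 < 0.045; N=8 gives T = 0.06125.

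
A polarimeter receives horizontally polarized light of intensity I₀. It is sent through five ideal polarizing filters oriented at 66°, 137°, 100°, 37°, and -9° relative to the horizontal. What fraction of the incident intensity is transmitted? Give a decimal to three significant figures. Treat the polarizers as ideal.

By Malus's law, I₁ = I₀ cos²(66° − 0°) = I₀ cos²(66°) = 0.1654 I₀.
I₂ = I₁ cos²(137° − 66°) = 0.1654 I₀ · cos²(71°) = 0.01754 I₀.
I₃ = I₂ cos²(100° − 137°) = 0.01754 I₀ · cos²(37°) = 0.01118 I₀.
I₄ = I₃ cos²(37° − 100°) = 0.01118 I₀ · cos²(63°) = 0.002305 I₀.
I₅ = I₄ cos²(-9° − 37°) = 0.002305 I₀ · cos²(46°) = 0.001112 I₀.
Transmitted fraction = 0.001112.

≈ 0.00111 I₀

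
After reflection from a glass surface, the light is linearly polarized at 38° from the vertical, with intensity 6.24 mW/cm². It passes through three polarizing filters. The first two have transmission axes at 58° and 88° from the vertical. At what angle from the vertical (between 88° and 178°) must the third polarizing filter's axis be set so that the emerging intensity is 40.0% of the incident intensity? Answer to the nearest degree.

θ ≈ 127°

I₁ = I₀ cos²(58° − 38°) = I₀ cos²(20°) = 0.883 I₀.
I₂ = I₁ cos²(88° − 58°) = 0.883 I₀ · cos²(30°) = 0.6623 I₀.
Need I₃/I₀ = 0.4, so cos²(θ − 88°) = 0.4 / 0.6623 = 0.604.
θ − 88° = arccos(√0.604) = 39.0°, giving θ ≈ 88 + 39.0 = 127.0°.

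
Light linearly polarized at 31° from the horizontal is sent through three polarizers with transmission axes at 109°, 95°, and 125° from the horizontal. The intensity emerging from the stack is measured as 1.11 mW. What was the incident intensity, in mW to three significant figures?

I₀ ≈ 36.4 mW

I₁ = I₀ cos²(109° − 31°) = I₀ cos²(78°) = 0.04323 I₀.
I₂ = I₁ cos²(95° − 109°) = 0.04323 I₀ · cos²(14°) = 0.0407 I₀.
I₃ = I₂ cos²(125° − 95°) = 0.0407 I₀ · cos²(30°) = 0.03052 I₀.
So 1.11 mW = 0.03052 I₀, giving I₀ = 1.11/0.03052 = 36.37 mW.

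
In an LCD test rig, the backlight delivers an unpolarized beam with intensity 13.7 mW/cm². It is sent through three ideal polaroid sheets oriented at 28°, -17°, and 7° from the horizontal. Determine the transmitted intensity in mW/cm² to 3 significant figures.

Unpolarized light through the first polarizer → I₁ = 13.7 mW/cm²/2 = 6.85 mW/cm², polarized at 28°.
I₂ = I₁ · cos²(45°) = 6.85 · 0.5 = 3.425 mW/cm².
I₃ = I₂ · cos²(24°) = 3.425 · 0.8346 = 2.858 mW/cm².

I ≈ 2.86 mW/cm²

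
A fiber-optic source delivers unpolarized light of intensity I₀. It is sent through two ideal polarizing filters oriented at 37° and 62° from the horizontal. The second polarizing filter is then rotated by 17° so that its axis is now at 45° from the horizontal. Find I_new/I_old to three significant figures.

I_new/I_old ≈ 1.19

Before rotation:
Unpolarized light through the first polarizer → I₁ = ½ I₀, now polarized at 37°.
I₂ = I₁ cos²(62° − 37°) = 0.5 I₀ · cos²(25°) = 0.4107 I₀.
After rotation:
Unpolarized light through the first polarizer → I₁ = ½ I₀, now polarized at 37°.
I₂ = I₁ cos²(45° − 37°) = 0.5 I₀ · cos²(8°) = 0.4903 I₀.
Ratio = 0.4903 / 0.4107 = 1.194.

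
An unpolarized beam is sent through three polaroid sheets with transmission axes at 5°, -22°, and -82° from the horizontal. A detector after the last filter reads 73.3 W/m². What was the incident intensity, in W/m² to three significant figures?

Unpolarized light through the first polarizer → I₁ = ½ I₀, now polarized at 5°.
I₂ = I₁ cos²(-22° − 5°) = 0.5 I₀ · cos²(27°) = 0.3969 I₀.
I₃ = I₂ cos²(-82° + 22°) = 0.3969 I₀ · cos²(60°) = 0.09924 I₀.
So 73.3 W/m² = 0.09924 I₀, giving I₀ = 73.3/0.09924 = 738.6 W/m².

I₀ ≈ 739 W/m²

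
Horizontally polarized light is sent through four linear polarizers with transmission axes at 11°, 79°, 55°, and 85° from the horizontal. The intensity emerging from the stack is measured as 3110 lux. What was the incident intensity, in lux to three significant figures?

I₀ ≈ 3.67e4 lux

I₁ = I₀ cos²(11° − 0°) = I₀ cos²(11°) = 0.9636 I₀.
I₂ = I₁ cos²(79° − 11°) = 0.9636 I₀ · cos²(68°) = 0.1352 I₀.
I₃ = I₂ cos²(55° − 79°) = 0.1352 I₀ · cos²(24°) = 0.1129 I₀.
I₄ = I₃ cos²(85° − 55°) = 0.1129 I₀ · cos²(30°) = 0.08464 I₀.
So 3110 lux = 0.08464 I₀, giving I₀ = 3110/0.08464 = 3.674e+04 lux.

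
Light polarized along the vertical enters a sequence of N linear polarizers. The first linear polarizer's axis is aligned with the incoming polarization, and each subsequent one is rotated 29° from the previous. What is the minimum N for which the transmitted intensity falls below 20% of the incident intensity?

N = 8

First polarizer is aligned with the polarization: full transmission.
Each further stage multiplies by cos²(29°) = 0.765.
After N polarizers: T = 0.765^(N−1). Require T < 0.20 ⇒ N−1 > ln(0.20)/ln(0.765) = 6.01, so N−1 ≥ 7 and N = 8.
Check: N=8 gives T = 0.1533 < 0.20; N=7 gives T = 0.2004.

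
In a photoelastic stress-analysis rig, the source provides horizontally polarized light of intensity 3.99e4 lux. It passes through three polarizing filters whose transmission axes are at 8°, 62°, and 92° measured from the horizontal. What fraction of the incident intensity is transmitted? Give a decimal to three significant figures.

I₁ = 3.99e4 lux · cos²(8°) = 3.913e+04 lux.
I₂ = I₁ · cos²(54°) = 3.913e+04 · 0.3455 = 1.352e+04 lux.
I₃ = I₂ · cos²(30°) = 1.352e+04 · 0.75 = 1.014e+04 lux.
Transmitted fraction = 0.2541.

I/I₀ ≈ 0.254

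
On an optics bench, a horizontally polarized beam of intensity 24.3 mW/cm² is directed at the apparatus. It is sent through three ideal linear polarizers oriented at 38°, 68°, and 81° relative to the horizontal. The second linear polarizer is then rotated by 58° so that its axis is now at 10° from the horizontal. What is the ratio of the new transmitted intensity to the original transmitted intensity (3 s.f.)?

I_new/I_old ≈ 0.116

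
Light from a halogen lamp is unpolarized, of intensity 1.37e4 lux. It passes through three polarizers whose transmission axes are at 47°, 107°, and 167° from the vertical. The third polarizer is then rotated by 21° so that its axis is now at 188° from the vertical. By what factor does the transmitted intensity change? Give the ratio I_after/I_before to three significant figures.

I_new/I_old ≈ 0.0979

Before rotation:
Unpolarized light through the first polarizer → I₁ = ½ I₀, now polarized at 47°.
I₂ = I₁ cos²(107° − 47°) = 0.5 I₀ · cos²(60°) = 0.125 I₀.
I₃ = I₂ cos²(167° − 107°) = 0.125 I₀ · cos²(60°) = 0.03125 I₀.
After rotation:
Unpolarized light through the first polarizer → I₁ = ½ I₀, now polarized at 47°.
I₂ = I₁ cos²(107° − 47°) = 0.5 I₀ · cos²(60°) = 0.125 I₀.
I₃ = I₂ cos²(188° − 107°) = 0.125 I₀ · cos²(81°) = 0.003059 I₀.
Ratio = 0.003059 / 0.03125 = 0.09789.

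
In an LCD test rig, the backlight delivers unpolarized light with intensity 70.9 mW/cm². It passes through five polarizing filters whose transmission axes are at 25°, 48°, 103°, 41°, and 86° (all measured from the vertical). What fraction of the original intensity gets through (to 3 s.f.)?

Unpolarized light through the first polarizer → I₁ = 70.9 mW/cm²/2 = 35.45 mW/cm², polarized at 25°.
I₂ = I₁ · cos²(23°) = 35.45 · 0.8473 = 30.04 mW/cm².
I₃ = I₂ · cos²(55°) = 30.04 · 0.329 = 9.882 mW/cm².
I₄ = I₃ · cos²(62°) = 9.882 · 0.2204 = 2.178 mW/cm².
I₅ = I₄ · cos²(45°) = 2.178 · 0.5 = 1.089 mW/cm².
Transmitted fraction = 0.01536.

I/I₀ ≈ 0.0154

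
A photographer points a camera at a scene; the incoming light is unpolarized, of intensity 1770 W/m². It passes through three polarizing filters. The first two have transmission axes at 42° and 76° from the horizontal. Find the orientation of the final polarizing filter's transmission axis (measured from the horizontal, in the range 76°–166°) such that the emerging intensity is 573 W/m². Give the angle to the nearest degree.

Unpolarized light through the first polarizer → I₁ = ½ I₀, now polarized at 42°.
I₂ = I₁ cos²(76° − 42°) = 0.5 I₀ · cos²(34°) = 0.3437 I₀.
Target fraction: 573 / 1770 W/m² = 0.3237 of I₀.
Need I₃/I₀ = 0.3237, so cos²(θ − 76°) = 0.3237 / 0.3437 = 0.942.
θ − 76° = arccos(√0.942) = 13.9°, giving θ ≈ 76 + 13.9 = 89.9°.

θ ≈ 90°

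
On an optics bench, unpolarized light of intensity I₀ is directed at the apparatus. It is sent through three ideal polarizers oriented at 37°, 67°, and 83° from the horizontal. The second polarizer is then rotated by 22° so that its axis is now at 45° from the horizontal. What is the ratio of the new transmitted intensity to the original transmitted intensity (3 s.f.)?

I_new/I_old ≈ 0.879

Before rotation:
Unpolarized light through the first polarizer → I₁ = ½ I₀, now polarized at 37°.
I₂ = I₁ cos²(67° − 37°) = 0.5 I₀ · cos²(30°) = 0.375 I₀.
I₃ = I₂ cos²(83° − 67°) = 0.375 I₀ · cos²(16°) = 0.3465 I₀.
After rotation:
Unpolarized light through the first polarizer → I₁ = ½ I₀, now polarized at 37°.
I₂ = I₁ cos²(45° − 37°) = 0.5 I₀ · cos²(8°) = 0.4903 I₀.
I₃ = I₂ cos²(83° − 45°) = 0.4903 I₀ · cos²(38°) = 0.3045 I₀.
Ratio = 0.3045 / 0.3465 = 0.8787.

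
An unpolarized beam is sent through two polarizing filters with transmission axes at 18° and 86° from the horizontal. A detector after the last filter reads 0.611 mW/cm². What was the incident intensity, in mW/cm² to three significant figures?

Unpolarized light through the first polarizer → I₁ = ½ I₀, now polarized at 18°.
I₂ = I₁ cos²(86° − 18°) = 0.5 I₀ · cos²(68°) = 0.07017 I₀.
So 0.611 mW/cm² = 0.07017 I₀, giving I₀ = 0.611/0.07017 = 8.708 mW/cm².

I₀ ≈ 8.71 mW/cm²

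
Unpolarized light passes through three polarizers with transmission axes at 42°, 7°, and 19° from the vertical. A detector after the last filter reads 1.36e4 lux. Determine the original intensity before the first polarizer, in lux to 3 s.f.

I₀ ≈ 4.24e4 lux

Unpolarized light through the first polarizer → I₁ = ½ I₀, now polarized at 42°.
I₂ = I₁ cos²(7° − 42°) = 0.5 I₀ · cos²(35°) = 0.3355 I₀.
I₃ = I₂ cos²(19° − 7°) = 0.3355 I₀ · cos²(12°) = 0.321 I₀.
So 1.36e4 lux = 0.321 I₀, giving I₀ = 1.36e4/0.321 = 4.237e+04 lux.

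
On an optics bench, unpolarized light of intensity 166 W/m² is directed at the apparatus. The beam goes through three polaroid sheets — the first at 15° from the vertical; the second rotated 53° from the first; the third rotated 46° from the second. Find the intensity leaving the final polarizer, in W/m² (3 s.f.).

I ≈ 14.5 W/m²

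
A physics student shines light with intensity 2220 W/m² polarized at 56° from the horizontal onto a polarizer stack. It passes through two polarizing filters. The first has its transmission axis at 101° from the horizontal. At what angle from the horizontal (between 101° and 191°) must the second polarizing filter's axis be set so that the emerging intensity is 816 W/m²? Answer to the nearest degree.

By Malus's law, I₁ = I₀ cos²(101° − 56°) = I₀ cos²(45°) = 0.5 I₀.
Target fraction: 816 / 2220 W/m² = 0.3676 of I₀.
Need I₂/I₀ = 0.3676, so cos²(θ − 101°) = 0.3676 / 0.5 = 0.7351.
θ − 101° = arccos(√0.7351) = 31.0°, giving θ ≈ 101 + 31.0 = 132.0°.

θ ≈ 132°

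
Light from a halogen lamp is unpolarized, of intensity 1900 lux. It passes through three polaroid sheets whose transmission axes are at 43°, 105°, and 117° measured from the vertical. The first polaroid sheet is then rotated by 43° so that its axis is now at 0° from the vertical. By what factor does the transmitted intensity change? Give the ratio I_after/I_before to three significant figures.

Before rotation:
Unpolarized light through the first polarizer → I₁ = ½ I₀, now polarized at 43°.
I₂ = I₁ cos²(105° − 43°) = 0.5 I₀ · cos²(62°) = 0.1102 I₀.
I₃ = I₂ cos²(117° − 105°) = 0.1102 I₀ · cos²(12°) = 0.1054 I₀.
After rotation:
Unpolarized light through the first polarizer → I₁ = ½ I₀, now polarized at 0°.
Angle between axes 1 and 2: 75°. I₂ = 0.5 I₀ · cos²(75°) = 0.03349 I₀.
I₃ = I₂ cos²(117° − 105°) = 0.03349 I₀ · cos²(12°) = 0.03205 I₀.
Ratio = 0.03205 / 0.1054 = 0.3039.

I_new/I_old ≈ 0.304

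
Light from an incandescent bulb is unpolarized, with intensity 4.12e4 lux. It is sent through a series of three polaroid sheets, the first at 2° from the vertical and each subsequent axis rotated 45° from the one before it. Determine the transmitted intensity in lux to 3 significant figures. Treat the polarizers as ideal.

Unpolarized light through the first polarizer → I₁ = 4.12e4 lux/2 = 2.06e+04 lux, polarized at 2°.
I₂ = I₁ · cos²(45°) = 2.06e+04 · 0.5 = 1.03e+04 lux.
I₃ = I₂ · cos²(45°) = 1.03e+04 · 0.5 = 5150 lux.

I ≈ 5150 lux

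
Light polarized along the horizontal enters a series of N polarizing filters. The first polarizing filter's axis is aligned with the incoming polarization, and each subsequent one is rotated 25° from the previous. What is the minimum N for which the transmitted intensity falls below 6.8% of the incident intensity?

First polarizer is aligned with the polarization: full transmission.
Each further stage multiplies by cos²(25°) = 0.8214.
After N polarizers: T = 0.8214^(N−1). Require T < 0.068 ⇒ N−1 > ln(0.068)/ln(0.8214) = 13.66, so N−1 ≥ 14 and N = 15.
Check: N=15 gives T = 0.06364 < 0.068; N=14 gives T = 0.07748.

N = 15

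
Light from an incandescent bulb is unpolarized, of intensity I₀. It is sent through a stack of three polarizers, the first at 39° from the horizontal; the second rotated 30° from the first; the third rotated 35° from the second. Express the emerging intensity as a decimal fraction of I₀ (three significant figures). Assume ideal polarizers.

≈ 0.252 I₀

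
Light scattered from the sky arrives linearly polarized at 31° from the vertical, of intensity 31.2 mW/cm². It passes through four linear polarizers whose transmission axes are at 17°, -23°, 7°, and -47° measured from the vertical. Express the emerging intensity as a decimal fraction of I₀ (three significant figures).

I/I₀ ≈ 0.143

I₁ = 31.2 mW/cm² · cos²(14°) = 29.37 mW/cm².
I₂ = I₁ · cos²(40°) = 29.37 · 0.5868 = 17.24 mW/cm².
I₃ = I₂ · cos²(30°) = 17.24 · 0.75 = 12.93 mW/cm².
I₄ = I₃ · cos²(54°) = 12.93 · 0.3455 = 4.467 mW/cm².
Transmitted fraction = 0.1432.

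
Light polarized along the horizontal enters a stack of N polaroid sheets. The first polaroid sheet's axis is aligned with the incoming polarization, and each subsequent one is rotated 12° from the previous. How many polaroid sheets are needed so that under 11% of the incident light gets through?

First polarizer is aligned with the polarization: full transmission.
Each further stage multiplies by cos²(12°) = 0.9568.
After N polarizers: T = 0.9568^(N−1). Require T < 0.11 ⇒ N−1 > ln(0.11)/ln(0.9568) = 49.95, so N−1 ≥ 50 and N = 51.
Check: N=51 gives T = 0.1098 < 0.11; N=50 gives T = 0.1147.

N = 51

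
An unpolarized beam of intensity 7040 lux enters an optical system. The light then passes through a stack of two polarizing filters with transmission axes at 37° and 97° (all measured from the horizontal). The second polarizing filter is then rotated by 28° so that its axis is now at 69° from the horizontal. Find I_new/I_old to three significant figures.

I_new/I_old ≈ 2.88

Before rotation:
Unpolarized light through the first polarizer → I₁ = ½ I₀, now polarized at 37°.
I₂ = I₁ cos²(97° − 37°) = 0.5 I₀ · cos²(60°) = 0.125 I₀.
After rotation:
Unpolarized light through the first polarizer → I₁ = ½ I₀, now polarized at 37°.
I₂ = I₁ cos²(69° − 37°) = 0.5 I₀ · cos²(32°) = 0.3596 I₀.
Ratio = 0.3596 / 0.125 = 2.877.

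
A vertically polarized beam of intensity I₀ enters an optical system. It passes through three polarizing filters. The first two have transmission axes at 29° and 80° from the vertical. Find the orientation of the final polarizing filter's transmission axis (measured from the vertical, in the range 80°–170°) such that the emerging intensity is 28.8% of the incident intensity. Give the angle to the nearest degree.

I₁ = I₀ cos²(29° − 0°) = I₀ cos²(29°) = 0.765 I₀.
I₂ = I₁ cos²(80° − 29°) = 0.765 I₀ · cos²(51°) = 0.303 I₀.
Need I₃/I₀ = 0.288, so cos²(θ − 80°) = 0.288 / 0.303 = 0.9506.
θ − 80° = arccos(√0.9506) = 12.8°, giving θ ≈ 80 + 12.8 = 92.8°.

θ ≈ 93°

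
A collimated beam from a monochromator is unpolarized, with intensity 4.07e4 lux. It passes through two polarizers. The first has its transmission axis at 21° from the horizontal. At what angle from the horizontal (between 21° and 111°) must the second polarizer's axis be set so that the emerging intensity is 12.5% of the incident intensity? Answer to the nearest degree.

Unpolarized light through the first polarizer → I₁ = ½ I₀, now polarized at 21°.
Need I₂/I₀ = 0.125, so cos²(θ − 21°) = 0.125 / 0.5 = 0.25.
θ − 21° = arccos(√0.25) = 60.0°, giving θ ≈ 21 + 60.0 = 81.0°.

θ ≈ 81°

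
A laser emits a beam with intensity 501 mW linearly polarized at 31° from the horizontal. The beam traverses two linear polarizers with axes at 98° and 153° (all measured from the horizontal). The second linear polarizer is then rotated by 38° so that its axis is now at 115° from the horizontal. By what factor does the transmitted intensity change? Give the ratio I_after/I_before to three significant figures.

I_new/I_old ≈ 2.78

Before rotation:
By Malus's law, I₁ = I₀ cos²(98° − 31°) = I₀ cos²(67°) = 0.1527 I₀.
I₂ = I₁ cos²(153° − 98°) = 0.1527 I₀ · cos²(55°) = 0.05023 I₀.
After rotation:
I₁ = I₀ cos²(98° − 31°) = I₀ cos²(67°) = 0.1527 I₀.
I₂ = I₁ cos²(115° − 98°) = 0.1527 I₀ · cos²(17°) = 0.1396 I₀.
Ratio = 0.1396 / 0.05023 = 2.78.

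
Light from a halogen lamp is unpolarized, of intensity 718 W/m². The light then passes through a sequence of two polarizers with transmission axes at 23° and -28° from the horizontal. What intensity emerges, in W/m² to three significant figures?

I ≈ 142 W/m²

Unpolarized light through the first polarizer → I₁ = 718 W/m²/2 = 359 W/m², polarized at 23°.
I₂ = I₁ · cos²(51°) = 359 · 0.396 = 142.2 W/m².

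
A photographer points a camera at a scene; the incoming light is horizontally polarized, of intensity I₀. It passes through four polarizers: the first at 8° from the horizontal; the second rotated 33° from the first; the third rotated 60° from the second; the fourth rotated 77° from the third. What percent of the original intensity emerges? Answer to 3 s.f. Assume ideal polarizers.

I₁ = I₀ cos²(8° − 0°) = I₀ cos²(8°) = 0.9806 I₀.
I₂ = I₁ cos²(33°) = 0.9806 · 0.7034 I₀ = 0.6897 I₀.
I₃ = I₂ cos²(60°) = 0.6897 · 0.25 I₀ = 0.1724 I₀.
I₄ = I₃ cos²(77°) = 0.1724 · 0.0506 I₀ = 0.008726 I₀.
That is 0.8726% of the incident intensity.

≈ 0.873%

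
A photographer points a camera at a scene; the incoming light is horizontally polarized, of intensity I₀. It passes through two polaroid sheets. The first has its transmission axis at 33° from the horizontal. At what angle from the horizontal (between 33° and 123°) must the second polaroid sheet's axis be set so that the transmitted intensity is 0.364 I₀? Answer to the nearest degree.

I₁ = I₀ cos²(33° − 0°) = I₀ cos²(33°) = 0.7034 I₀.
Need I₂/I₀ = 0.364, so cos²(θ − 33°) = 0.364 / 0.7034 = 0.5175.
θ − 33° = arccos(√0.5175) = 44.0°, giving θ ≈ 33 + 44.0 = 77.0°.

θ ≈ 77°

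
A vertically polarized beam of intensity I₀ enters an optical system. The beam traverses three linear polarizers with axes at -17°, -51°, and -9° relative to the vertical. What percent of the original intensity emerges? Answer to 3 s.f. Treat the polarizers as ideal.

≈ 34.7%

By Malus's law, I₁ = I₀ cos²(-17° − 0°) = I₀ cos²(17°) = 0.9145 I₀.
I₂ = I₁ cos²(-51° + 17°) = 0.9145 I₀ · cos²(34°) = 0.6286 I₀.
I₃ = I₂ cos²(-9° + 51°) = 0.6286 I₀ · cos²(42°) = 0.3471 I₀.
That is 34.71% of the incident intensity.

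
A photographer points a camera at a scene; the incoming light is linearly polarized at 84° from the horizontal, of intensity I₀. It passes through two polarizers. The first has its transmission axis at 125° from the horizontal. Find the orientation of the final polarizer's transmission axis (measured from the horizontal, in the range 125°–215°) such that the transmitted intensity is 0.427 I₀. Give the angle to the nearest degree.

I₁ = I₀ cos²(125° − 84°) = I₀ cos²(41°) = 0.5696 I₀.
Need I₂/I₀ = 0.427, so cos²(θ − 125°) = 0.427 / 0.5696 = 0.7497.
θ − 125° = arccos(√0.7497) = 30.0°, giving θ ≈ 125 + 30.0 = 155.0°.

θ ≈ 155°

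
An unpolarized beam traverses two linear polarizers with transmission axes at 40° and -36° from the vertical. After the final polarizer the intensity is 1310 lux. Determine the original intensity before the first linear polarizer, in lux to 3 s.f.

Unpolarized light through the first polarizer → I₁ = ½ I₀, now polarized at 40°.
I₂ = I₁ cos²(-36° − 40°) = 0.5 I₀ · cos²(76°) = 0.02926 I₀.
So 1310 lux = 0.02926 I₀, giving I₀ = 1310/0.02926 = 4.477e+04 lux.

I₀ ≈ 4.48e4 lux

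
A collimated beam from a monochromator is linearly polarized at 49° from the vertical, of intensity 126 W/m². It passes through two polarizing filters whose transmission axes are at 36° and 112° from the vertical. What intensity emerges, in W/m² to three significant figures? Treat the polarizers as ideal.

I ≈ 7.00 W/m²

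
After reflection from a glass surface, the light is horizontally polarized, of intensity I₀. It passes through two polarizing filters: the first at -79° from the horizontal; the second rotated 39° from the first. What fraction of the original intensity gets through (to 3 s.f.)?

By Malus's law, I₁ = I₀ cos²(-79° − 0°) = I₀ cos²(79°) = 0.03641 I₀.
I₂ = I₁ cos²(39°) = 0.03641 · 0.604 I₀ = 0.02199 I₀.
Transmitted fraction = 0.02199.

≈ 0.0220 I₀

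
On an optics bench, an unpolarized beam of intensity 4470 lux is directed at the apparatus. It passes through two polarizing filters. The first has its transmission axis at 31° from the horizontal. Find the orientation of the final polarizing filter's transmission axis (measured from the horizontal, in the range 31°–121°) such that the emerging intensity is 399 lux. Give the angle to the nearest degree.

Unpolarized light through the first polarizer → I₁ = ½ I₀, now polarized at 31°.
Target fraction: 399 / 4470 lux = 0.08926 of I₀.
Need I₂/I₀ = 0.08926, so cos²(θ − 31°) = 0.08926 / 0.5 = 0.1785.
θ − 31° = arccos(√0.1785) = 65.0°, giving θ ≈ 31 + 65.0 = 96.0°.

θ ≈ 96°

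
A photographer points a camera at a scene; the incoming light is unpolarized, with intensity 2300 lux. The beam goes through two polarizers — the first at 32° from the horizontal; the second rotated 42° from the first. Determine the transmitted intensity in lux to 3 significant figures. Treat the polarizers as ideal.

Unpolarized light through the first polarizer → I₁ = 2300 lux/2 = 1150 lux, polarized at 32°.
I₂ = I₁ · cos²(42°) = 1150 · 0.5523 = 635.1 lux.

I ≈ 635 lux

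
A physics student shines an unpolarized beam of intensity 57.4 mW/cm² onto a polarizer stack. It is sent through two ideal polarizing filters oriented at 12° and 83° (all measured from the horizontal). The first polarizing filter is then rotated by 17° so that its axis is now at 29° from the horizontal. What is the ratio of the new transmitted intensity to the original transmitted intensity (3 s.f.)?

Before rotation:
Unpolarized light through the first polarizer → I₁ = ½ I₀, now polarized at 12°.
I₂ = I₁ cos²(83° − 12°) = 0.5 I₀ · cos²(71°) = 0.053 I₀.
After rotation:
Unpolarized light through the first polarizer → I₁ = ½ I₀, now polarized at 29°.
I₂ = I₁ cos²(83° − 29°) = 0.5 I₀ · cos²(54°) = 0.1727 I₀.
Ratio = 0.1727 / 0.053 = 3.26.

I_new/I_old ≈ 3.26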